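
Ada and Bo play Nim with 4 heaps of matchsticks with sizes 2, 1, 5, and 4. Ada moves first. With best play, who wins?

Write each in binary and XOR column by column:
  010  (2)
  001  (1)
  101  (5)
  100  (4)
  ---
  010  (2)
The nim-sum is 2 ≠ 0, so this is an N-position: the player to move can win; Ada has a winning move.

Ada wins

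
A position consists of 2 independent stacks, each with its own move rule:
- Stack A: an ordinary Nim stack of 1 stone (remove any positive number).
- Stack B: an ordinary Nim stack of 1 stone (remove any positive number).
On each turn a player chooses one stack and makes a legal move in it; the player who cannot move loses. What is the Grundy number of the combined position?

Stack A is a plain Nim stack of size 1, so its Grundy value is 1.
Stack B is a plain Nim stack of size 1, so its Grundy value is 1.
By the Sprague-Grundy theorem, the Grundy value of a sum of independent games is the XOR of the component values.
Combined value = 1 XOR 1 = 0.

0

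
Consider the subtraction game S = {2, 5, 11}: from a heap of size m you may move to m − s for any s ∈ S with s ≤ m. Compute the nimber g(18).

2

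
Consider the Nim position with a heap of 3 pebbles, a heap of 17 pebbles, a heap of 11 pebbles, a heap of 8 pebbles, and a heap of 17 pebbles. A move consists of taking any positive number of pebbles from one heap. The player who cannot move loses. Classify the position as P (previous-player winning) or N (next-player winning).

P-position

Compute the nim-sum pairwise:
3 XOR 17 = 18
18 XOR 11 = 25
25 XOR 8 = 17
17 XOR 17 = 0
The nim-sum is 0, so this is a P-position: the player to move is in a losing position under optimal play.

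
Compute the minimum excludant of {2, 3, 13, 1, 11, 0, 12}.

The values 0, 1, 2, 3 are all present; 4 is the first non-negative integer missing from the set.

4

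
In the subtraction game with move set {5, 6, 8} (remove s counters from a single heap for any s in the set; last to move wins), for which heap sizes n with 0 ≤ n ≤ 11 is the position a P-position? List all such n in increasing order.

Build the Grundy sequence with g(k) = mex{g(k−s) : s ∈ {5, 6, 8}, s ≤ k}:
g(0) = mex{} = 0
g(1) = mex{} = 0
g(2) = mex{} = 0
g(3) = mex{} = 0
g(4) = mex{} = 0
g(5) = mex{0} = 1
g(6) = mex{0} = 1
g(7) = mex{0} = 1
g(8) = mex{0} = 1
g(9) = mex{0} = 1
g(10) = mex{0,1} = 2
g(11) = mex{0,1} = 2
The P-positions (g = 0) in 0..11 are 0, 1, 2, 3, 4.

0, 1, 2, 3, 4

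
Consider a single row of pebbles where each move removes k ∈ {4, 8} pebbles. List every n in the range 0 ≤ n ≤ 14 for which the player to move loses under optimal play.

0, 1, 2, 3, 12, 13, 14

Compute g(0), g(1), … for moves {4, 8}:
g(0) = mex{} = 0
g(1) = mex{} = 0
g(2) = mex{} = 0
g(3) = mex{} = 0
g(4) = mex{0} = 1
g(5) = mex{0} = 1
g(6) = mex{0} = 1
g(7) = mex{0} = 1
g(8) = mex{0,1} = 2
g(9) = mex{0,1} = 2
g(10) = mex{0,1} = 2
g(11) = mex{0,1} = 2
g(12) = mex{1,2} = 0
g(13) = mex{1,2} = 0
g(14) = mex{1,2} = 0
The P-positions (g = 0) in 0..14 are 0, 1, 2, 3, 12, 13, 14.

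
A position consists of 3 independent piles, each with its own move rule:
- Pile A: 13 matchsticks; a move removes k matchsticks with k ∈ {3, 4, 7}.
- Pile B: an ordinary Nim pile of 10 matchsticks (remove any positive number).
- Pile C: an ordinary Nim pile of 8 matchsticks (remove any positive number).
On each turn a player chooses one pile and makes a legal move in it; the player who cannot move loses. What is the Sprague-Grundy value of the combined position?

3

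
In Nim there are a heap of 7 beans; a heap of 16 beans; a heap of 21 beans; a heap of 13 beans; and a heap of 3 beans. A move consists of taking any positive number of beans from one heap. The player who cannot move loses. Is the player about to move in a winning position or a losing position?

Compute the nim-sum pairwise:
7 ⊕ 16 = 23
23 ⊕ 21 = 2
2 ⊕ 13 = 15
15 ⊕ 3 = 12
The nim-sum is 12 ≠ 0, so this is an N-position: the player to move can win.

Winning position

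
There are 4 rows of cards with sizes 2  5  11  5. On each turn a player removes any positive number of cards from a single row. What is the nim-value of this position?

9

Nim-sum: 2 ⊕ 5 ⊕ 11 ⊕ 5 = 9.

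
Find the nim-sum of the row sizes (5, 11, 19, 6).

27

Write each in binary and XOR column by column:
  00101  (5)
  01011  (11)
  10011  (19)
  00110  (6)
  -----
  11011  (27)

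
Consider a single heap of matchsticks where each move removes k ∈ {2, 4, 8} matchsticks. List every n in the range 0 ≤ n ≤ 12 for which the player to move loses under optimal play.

0, 1, 6, 7, 12

Build the Grundy sequence with g(k) = mex{g(k−s) : s ∈ {2, 4, 8}, s ≤ k}:
k:     0  1  2  3  4  5  6  7  8  9 10 11 12
g(k):  0  0  1  1  2  2  0  0  1  1  2  2  0
The P-positions (g = 0) in 0..12 are 0, 1, 6, 7, 12.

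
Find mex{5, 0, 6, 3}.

0 is in the set but 1 is not, so the mex is 1.

1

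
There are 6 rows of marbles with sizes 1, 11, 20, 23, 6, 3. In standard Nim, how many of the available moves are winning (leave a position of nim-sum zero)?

Compute the nim-sum pairwise:
1 ^ 11 = 10
10 ^ 20 = 30
30 ^ 23 = 9
9 ^ 6 = 15
15 ^ 3 = 12
The overall nim-sum is X = 12. A row of size p has a winning move iff p XOR X < p (reduce it to p XOR X).
  1: 1 XOR 12 = 13 ≥ 1 — no move.
  11: 11 XOR 12 = 7 < 11 — winning move (to 7).
  20: 20 XOR 12 = 24 ≥ 20 — no move.
  23: 23 XOR 12 = 27 ≥ 23 — no move.
  6: 6 XOR 12 = 10 ≥ 6 — no move.
  3: 3 XOR 12 = 15 ≥ 3 — no move.
That gives 1 winning move.

1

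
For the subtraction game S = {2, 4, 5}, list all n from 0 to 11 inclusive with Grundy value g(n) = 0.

0, 1, 7, 8

Compute g(0), g(1), … for moves {2, 4, 5}:
g(0) = mex{} = 0
g(1) = mex{} = 0
g(2) = mex{0} = 1
g(3) = mex{0} = 1
g(4) = mex{0,1} = 2
g(5) = mex{0,1} = 2
g(6) = mex{0,1,2} = 3
g(7) = mex{1,2} = 0
g(8) = mex{1,2,3} = 0
g(9) = mex{0,2} = 1
g(10) = mex{0,2,3} = 1
g(11) = mex{0,1,3} = 2
The P-positions (g = 0) in 0..11 are 0, 1, 7, 8.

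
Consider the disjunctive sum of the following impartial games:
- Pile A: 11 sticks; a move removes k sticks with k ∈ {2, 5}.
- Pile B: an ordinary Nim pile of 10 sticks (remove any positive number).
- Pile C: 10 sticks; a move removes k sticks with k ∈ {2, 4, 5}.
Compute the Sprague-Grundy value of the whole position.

For pile A, compute g(0), g(1), … with moves {2, 5}:
g(0) = mex{} = 0
g(1) = mex{} = 0
g(2) = mex{0} = 1
g(3) = mex{0} = 1
g(4) = mex{1} = 0
g(5) = mex{0,1} = 2
g(6) = mex{0} = 1
g(7) = mex{1,2} = 0
g(8) = mex{1} = 0
g(9) = mex{0} = 1
g(10) = mex{0,2} = 1
g(11) = mex{1} = 0
So g(11) = 0.
Pile B is a plain Nim pile of size 10, so its Grundy value is 10.
Build the Grundy sequence for pile C with g(k) = mex{g(k−s) : s ∈ {2, 4, 5}, s ≤ k}:
k:     0  1  2  3  4  5  6  7  8  9 10
g(k):  0  0  1  1  2  2  3  0  0  1  1
So g(10) = 1.
By the Sprague-Grundy theorem, the Grundy value of a sum of independent games is the XOR of the component values.
Combined value = 0 XOR 10 XOR 1 = 11.

11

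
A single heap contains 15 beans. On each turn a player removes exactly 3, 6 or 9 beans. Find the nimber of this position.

1

Grundy values for subtraction set {3, 6, 9}:
k:     0  1  2  3  4  5  6  7  8  9 10 11 12 13 14 15
g(k):  0  0  0  1  1  1  2  2  2  3  3  3  0  0  0  1
So g(15) = 1.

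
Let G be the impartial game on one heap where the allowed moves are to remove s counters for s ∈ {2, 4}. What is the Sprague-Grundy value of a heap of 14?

Build the Grundy sequence with g(k) = mex{g(k−s) : s ∈ {2, 4}, s ≤ k}:
k:     0  1  2  3  4  5  6  7  8  9 10 11 12 13 14
g(k):  0  0  1  1  2  2  0  0  1  1  2  2  0  0  1
So g(14) = 1.

1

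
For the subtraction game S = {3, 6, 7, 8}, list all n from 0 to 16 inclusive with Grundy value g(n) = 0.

Grundy values for subtraction set {3, 6, 7, 8}:
k:     0  1  2  3  4  5  6  7  8  9 10 11 12 13 14 15 16
g(k):  0  0  0  1  1  1  2  2  2  3  3  0  0  0  1  1  1
The P-positions (g = 0) in 0..16 are 0, 1, 2, 11, 12, 13.

0, 1, 2, 11, 12, 13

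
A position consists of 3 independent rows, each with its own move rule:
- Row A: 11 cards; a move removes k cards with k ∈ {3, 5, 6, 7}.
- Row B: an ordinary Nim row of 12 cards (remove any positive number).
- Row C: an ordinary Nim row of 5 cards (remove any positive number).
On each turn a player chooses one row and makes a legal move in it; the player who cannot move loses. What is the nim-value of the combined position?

For row A, compute g(0), g(1), … with moves {3, 5, 6, 7}:
g(0) = mex{} = 0
g(1) = mex{} = 0
g(2) = mex{} = 0
g(3) = mex{0} = 1
g(4) = mex{0} = 1
g(5) = mex{0} = 1
g(6) = mex{0,1} = 2
g(7) = mex{0,1} = 2
g(8) = mex{0,1} = 2
g(9) = mex{0,1,2} = 3
g(10) = mex{1,2} = 0
g(11) = mex{1,2} = 0
So g(11) = 0.
Row B is a plain Nim row of size 12, so its Grundy value is 12.
Row C is a plain Nim row of size 5, so its Grundy value is 5.
The value of a disjunctive sum is the nim-sum of the parts.
Combined value = 0 XOR 12 XOR 5 = 9.

9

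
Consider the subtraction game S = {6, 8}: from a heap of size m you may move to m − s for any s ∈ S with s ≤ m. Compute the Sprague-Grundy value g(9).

Build the Grundy sequence with g(k) = mex{g(k−s) : s ∈ {6, 8}, s ≤ k}:
k:     0  1  2  3  4  5  6  7  8  9
g(k):  0  0  0  0  0  0  1  1  1  1
So g(9) = 1.

1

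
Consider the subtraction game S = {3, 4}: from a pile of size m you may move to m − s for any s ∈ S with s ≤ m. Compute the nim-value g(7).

0

Build the Grundy sequence with g(k) = mex{g(k−s) : s ∈ {3, 4}, s ≤ k}:
k:     0  1  2  3  4  5  6  7
g(k):  0  0  0  1  1  1  2  0
So g(7) = 0.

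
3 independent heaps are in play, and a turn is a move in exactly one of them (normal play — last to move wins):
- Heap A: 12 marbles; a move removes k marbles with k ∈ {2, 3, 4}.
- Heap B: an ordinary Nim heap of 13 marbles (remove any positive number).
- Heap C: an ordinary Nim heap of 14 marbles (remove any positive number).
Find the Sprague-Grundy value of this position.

3

Build the Grundy sequence for heap A with g(k) = mex{g(k−s) : s ∈ {2, 3, 4}, s ≤ k}:
k:     0  1  2  3  4  5  6  7  8  9 10 11 12
g(k):  0  0  1  1  2  2  0  0  1  1  2  2  0
So g(12) = 0.
Heap B is a plain Nim heap of size 13, so its Grundy value is 13.
Heap C is a plain Nim heap of size 14, so its Grundy value is 14.
The value of a disjunctive sum is the nim-sum of the parts.
Combined value = 0 XOR 13 XOR 14 = 3.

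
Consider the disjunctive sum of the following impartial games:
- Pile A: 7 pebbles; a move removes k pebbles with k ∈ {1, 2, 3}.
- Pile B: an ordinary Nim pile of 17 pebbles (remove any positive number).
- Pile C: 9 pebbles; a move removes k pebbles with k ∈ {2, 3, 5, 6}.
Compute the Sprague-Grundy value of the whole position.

18

Build the Grundy sequence for pile A with g(k) = mex{g(k−s) : s ∈ {1, 2, 3}, s ≤ k}:
g(0) = mex{} = 0
g(1) = mex{0} = 1
g(2) = mex{0,1} = 2
g(3) = mex{0,1,2} = 3
g(4) = mex{1,2,3} = 0
g(5) = mex{0,2,3} = 1
g(6) = mex{0,1,3} = 2
g(7) = mex{0,1,2} = 3
So g(7) = 3.
Pile B is a plain Nim pile of size 17, so its Grundy value is 17.
Grundy values for pile C (subtraction set {2, 3, 5, 6}):
g(0) = mex{} = 0
g(1) = mex{} = 0
g(2) = mex{0} = 1
g(3) = mex{0} = 1
g(4) = mex{0,1} = 2
g(5) = mex{0,1} = 2
g(6) = mex{0,1,2} = 3
g(7) = mex{0,1,2} = 3
g(8) = mex{1,2,3} = 0
g(9) = mex{1,2,3} = 0
So g(9) = 0.
By the Sprague-Grundy theorem, the Grundy value of a sum of independent games is the XOR of the component values.
Combined value = 3 XOR 17 XOR 0 = 18.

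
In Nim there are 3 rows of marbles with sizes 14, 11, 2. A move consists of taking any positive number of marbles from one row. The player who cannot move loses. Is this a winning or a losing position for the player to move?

Winning position

Compute the nim-sum pairwise:
14 ⊕ 11 = 5
5 ⊕ 2 = 7
The nim-sum is 7 ≠ 0, so this is an N-position: the player to move can win.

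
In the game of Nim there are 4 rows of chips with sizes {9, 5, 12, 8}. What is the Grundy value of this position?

8

Compute the nim-sum pairwise:
9 ^ 5 = 12
12 ^ 12 = 0
0 ^ 8 = 8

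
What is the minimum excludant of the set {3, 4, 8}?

0

0 is not in the set, so the mex is 0.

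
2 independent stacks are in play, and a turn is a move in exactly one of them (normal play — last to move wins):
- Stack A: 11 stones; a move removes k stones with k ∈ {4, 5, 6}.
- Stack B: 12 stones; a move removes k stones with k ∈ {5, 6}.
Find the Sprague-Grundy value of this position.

For stack A, compute g(0), g(1), … with moves {4, 5, 6}:
k:     0  1  2  3  4  5  6  7  8  9 10 11
g(k):  0  0  0  0  1  1  1  1  2  2  0  0
So g(11) = 0.
Build the Grundy sequence for stack B with g(k) = mex{g(k−s) : s ∈ {5, 6}, s ≤ k}:
g(0) = mex{} = 0
g(1) = mex{} = 0
g(2) = mex{} = 0
g(3) = mex{} = 0
g(4) = mex{} = 0
g(5) = mex{0} = 1
g(6) = mex{0} = 1
g(7) = mex{0} = 1
g(8) = mex{0} = 1
g(9) = mex{0} = 1
g(10) = mex{0,1} = 2
g(11) = mex{1} = 0
g(12) = mex{1} = 0
So g(12) = 0.
The value of a disjunctive sum is the nim-sum of the parts.
Combined value = 0 XOR 0 = 0.

0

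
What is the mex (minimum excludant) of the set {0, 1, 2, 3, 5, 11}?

4

The values 0, 1, 2, 3 are all present; 4 is the first non-negative integer missing from the set.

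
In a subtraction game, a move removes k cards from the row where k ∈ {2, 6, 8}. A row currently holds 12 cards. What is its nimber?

2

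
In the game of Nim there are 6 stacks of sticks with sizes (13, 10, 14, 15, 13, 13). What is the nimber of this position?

6

In binary:
  1101  (13)
  1010  (10)
  1110  (14)
  1111  (15)
  1101  (13)
  1101  (13)
  ----
  0110  (6)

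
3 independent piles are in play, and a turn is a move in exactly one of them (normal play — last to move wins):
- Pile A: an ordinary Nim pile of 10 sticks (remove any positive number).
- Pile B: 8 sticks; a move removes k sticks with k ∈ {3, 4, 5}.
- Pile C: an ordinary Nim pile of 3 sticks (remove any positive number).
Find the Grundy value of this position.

9

Pile A is a plain Nim pile of size 10, so its Grundy value is 10.
Build the Grundy sequence for pile B with g(k) = mex{g(k−s) : s ∈ {3, 4, 5}, s ≤ k}:
k:     0  1  2  3  4  5  6  7  8
g(k):  0  0  0  1  1  1  2  2  0
So g(8) = 0.
Pile C is a plain Nim pile of size 3, so its Grundy value is 3.
The value of a disjunctive sum is the nim-sum of the parts.
Combined value = 10 XOR 0 XOR 3 = 9.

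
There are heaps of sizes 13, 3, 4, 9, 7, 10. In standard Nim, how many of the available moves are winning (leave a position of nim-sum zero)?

Bitwise XOR of the heap sizes:
  1101  (13)
  0011  (3)
  0100  (4)
  1001  (9)
  0111  (7)
  1010  (10)
  ----
  1110  (14)
The overall nim-sum is X = 14. A heap of size p has a winning move iff p XOR X < p (reduce it to p XOR X).
  13: 13 XOR 14 = 3 < 13 — winning move (to 3).
  3: 3 XOR 14 = 13 ≥ 3 — no move.
  4: 4 XOR 14 = 10 ≥ 4 — no move.
  9: 9 XOR 14 = 7 < 9 — winning move (to 7).
  7: 7 XOR 14 = 9 ≥ 7 — no move.
  10: 10 XOR 14 = 4 < 10 — winning move (to 4).
That gives 3 winning moves.

3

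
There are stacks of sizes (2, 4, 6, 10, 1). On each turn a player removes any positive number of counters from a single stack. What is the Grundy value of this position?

11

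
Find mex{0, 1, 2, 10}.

The values 0, 1, 2 are all present; 3 is the first non-negative integer missing from the set.

3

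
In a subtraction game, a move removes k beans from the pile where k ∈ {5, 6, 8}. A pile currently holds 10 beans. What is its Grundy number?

Build the Grundy sequence with g(k) = mex{g(k−s) : s ∈ {5, 6, 8}, s ≤ k}:
k:     0  1  2  3  4  5  6  7  8  9 10
g(k):  0  0  0  0  0  1  1  1  1  1  2
So g(10) = 2.

2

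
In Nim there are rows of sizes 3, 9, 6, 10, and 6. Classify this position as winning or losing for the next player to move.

Losing position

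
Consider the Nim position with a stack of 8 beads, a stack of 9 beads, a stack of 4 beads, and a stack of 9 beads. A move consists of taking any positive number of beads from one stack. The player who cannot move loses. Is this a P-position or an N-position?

Bitwise XOR of the heap sizes:
  1000  (8)
  1001  (9)
  0100  (4)
  1001  (9)
  ----
  1100  (12)
The nim-sum is 12 ≠ 0, so this is an N-position: the player to move can win.

N-position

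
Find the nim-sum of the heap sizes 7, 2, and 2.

7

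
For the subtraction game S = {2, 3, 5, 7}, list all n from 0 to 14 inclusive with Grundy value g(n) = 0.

Build the Grundy sequence with g(k) = mex{g(k−s) : s ∈ {2, 3, 5, 7}, s ≤ k}:
k:     0  1  2  3  4  5  6  7  8  9 10 11 12 13 14
g(k):  0  0  1  1  2  2  3  3  4  0  0  1  1  2  2
The P-positions (g = 0) in 0..14 are 0, 1, 9, 10.

0, 1, 9, 10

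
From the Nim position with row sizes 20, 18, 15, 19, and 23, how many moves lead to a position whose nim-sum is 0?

1

Nim-sum: 20 XOR 18 XOR 15 XOR 19 XOR 23 = 13.
The overall nim-sum is X = 13. A row of size p has a winning move iff p XOR X < p (reduce it to p XOR X).
  20: 20 XOR 13 = 25 ≥ 20 — no move.
  18: 18 XOR 13 = 31 ≥ 18 — no move.
  15: 15 XOR 13 = 2 < 15 — winning move (to 2).
  19: 19 XOR 13 = 30 ≥ 19 — no move.
  23: 23 XOR 13 = 26 ≥ 23 — no move.
That gives 1 winning move.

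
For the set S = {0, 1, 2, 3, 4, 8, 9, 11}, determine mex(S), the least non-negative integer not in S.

5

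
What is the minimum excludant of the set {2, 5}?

0

0 is not in the set, so the mex is 0.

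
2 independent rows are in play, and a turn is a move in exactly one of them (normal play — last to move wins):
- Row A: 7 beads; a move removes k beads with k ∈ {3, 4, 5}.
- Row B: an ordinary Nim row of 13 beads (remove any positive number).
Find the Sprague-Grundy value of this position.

Grundy values for row A (subtraction set {3, 4, 5}):
g(0) = mex{} = 0
g(1) = mex{} = 0
g(2) = mex{} = 0
g(3) = mex{0} = 1
g(4) = mex{0} = 1
g(5) = mex{0} = 1
g(6) = mex{0,1} = 2
g(7) = mex{0,1} = 2
So g(7) = 2.
Row B is a plain Nim row of size 13, so its Grundy value is 13.
By the Sprague-Grundy theorem, the Grundy value of a sum of independent games is the XOR of the component values.
Combined value = 2 XOR 13 = 15.

15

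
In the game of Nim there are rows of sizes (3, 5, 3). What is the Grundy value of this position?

5

Compute the nim-sum pairwise:
3 XOR 5 = 6
6 XOR 3 = 5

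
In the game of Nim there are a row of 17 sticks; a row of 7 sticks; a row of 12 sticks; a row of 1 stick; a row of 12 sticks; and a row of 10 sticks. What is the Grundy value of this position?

Nim-sum: 17 ^ 7 ^ 12 ^ 1 ^ 12 ^ 10 = 29.

29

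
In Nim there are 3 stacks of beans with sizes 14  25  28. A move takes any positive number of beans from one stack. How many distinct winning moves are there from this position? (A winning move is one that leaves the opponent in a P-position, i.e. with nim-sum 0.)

3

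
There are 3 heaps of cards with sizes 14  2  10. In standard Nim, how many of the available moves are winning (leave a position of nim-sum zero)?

1

In binary:
  1110  (14)
  0010  (2)
  1010  (10)
  ----
  0110  (6)
The overall nim-sum is X = 6. A heap of size p has a winning move iff p XOR X < p (reduce it to p XOR X).
  14: 14 XOR 6 = 8 < 14 — winning move (to 8).
  2: 2 XOR 6 = 4 ≥ 2 — no move.
  10: 10 XOR 6 = 12 ≥ 10 — no move.
That gives 1 winning move.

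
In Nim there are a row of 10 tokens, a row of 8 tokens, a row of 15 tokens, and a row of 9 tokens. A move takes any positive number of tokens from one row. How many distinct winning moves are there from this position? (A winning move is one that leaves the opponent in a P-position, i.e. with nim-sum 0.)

1

Compute the nim-sum pairwise:
10 ^ 8 = 2
2 ^ 15 = 13
13 ^ 9 = 4
The overall nim-sum is X = 4. A row of size p has a winning move iff p XOR X < p (reduce it to p XOR X).
  10: 10 XOR 4 = 14 ≥ 10 — no move.
  8: 8 XOR 4 = 12 ≥ 8 — no move.
  15: 15 XOR 4 = 11 < 15 — winning move (to 11).
  9: 9 XOR 4 = 13 ≥ 9 — no move.
That gives 1 winning move.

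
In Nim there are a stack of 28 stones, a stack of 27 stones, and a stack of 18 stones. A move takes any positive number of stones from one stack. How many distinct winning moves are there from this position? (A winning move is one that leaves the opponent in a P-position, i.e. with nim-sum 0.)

3

Compute the nim-sum pairwise:
28 ^ 27 = 7
7 ^ 18 = 21
The overall nim-sum is X = 21. A stack of size p has a winning move iff p XOR X < p (reduce it to p XOR X).
  28: 28 XOR 21 = 9 < 28 — winning move (to 9).
  27: 27 XOR 21 = 14 < 27 — winning move (to 14).
  18: 18 XOR 21 = 7 < 18 — winning move (to 7).
That gives 3 winning moves.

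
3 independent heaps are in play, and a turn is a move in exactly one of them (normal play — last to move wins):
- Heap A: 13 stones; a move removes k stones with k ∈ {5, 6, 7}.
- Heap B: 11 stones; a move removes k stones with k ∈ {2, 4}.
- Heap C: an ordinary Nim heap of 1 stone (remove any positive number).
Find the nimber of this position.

3

Grundy values for heap A (subtraction set {5, 6, 7}):
k:     0  1  2  3  4  5  6  7  8  9 10 11 12 13
g(k):  0  0  0  0  0  1  1  1  1  1  2  2  0  0
So g(13) = 0.
Build the Grundy sequence for heap B with g(k) = mex{g(k−s) : s ∈ {2, 4}, s ≤ k}:
g(0) = mex{} = 0
g(1) = mex{} = 0
g(2) = mex{0} = 1
g(3) = mex{0} = 1
g(4) = mex{0,1} = 2
g(5) = mex{0,1} = 2
g(6) = mex{1,2} = 0
g(7) = mex{1,2} = 0
g(8) = mex{0,2} = 1
g(9) = mex{0,2} = 1
g(10) = mex{0,1} = 2
g(11) = mex{0,1} = 2
So g(11) = 2.
Heap C is a plain Nim heap of size 1, so its Grundy value is 1.
The value of a disjunctive sum is the nim-sum of the parts.
Combined value = 0 ⊕ 2 ⊕ 1 = 3.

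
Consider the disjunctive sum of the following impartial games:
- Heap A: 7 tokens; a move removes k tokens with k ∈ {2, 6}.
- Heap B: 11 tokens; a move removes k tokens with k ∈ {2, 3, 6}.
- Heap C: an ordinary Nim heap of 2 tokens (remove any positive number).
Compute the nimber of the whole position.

2

For heap A, compute g(0), g(1), … with moves {2, 6}:
g(0) = mex{} = 0
g(1) = mex{} = 0
g(2) = mex{0} = 1
g(3) = mex{0} = 1
g(4) = mex{1} = 0
g(5) = mex{1} = 0
g(6) = mex{0} = 1
g(7) = mex{0} = 1
So g(7) = 1.
For heap B, compute g(0), g(1), … with moves {2, 3, 6}:
g(0) = mex{} = 0
g(1) = mex{} = 0
g(2) = mex{0} = 1
g(3) = mex{0} = 1
g(4) = mex{0,1} = 2
g(5) = mex{1} = 0
g(6) = mex{0,1,2} = 3
g(7) = mex{0,2} = 1
g(8) = mex{0,1,3} = 2
g(9) = mex{1,3} = 0
g(10) = mex{1,2} = 0
g(11) = mex{0,2} = 1
So g(11) = 1.
Heap C is a plain Nim heap of size 2, so its Grundy value is 2.
The value of a disjunctive sum is the nim-sum of the parts.
Combined value = 1 ⊕ 1 ⊕ 2 = 2.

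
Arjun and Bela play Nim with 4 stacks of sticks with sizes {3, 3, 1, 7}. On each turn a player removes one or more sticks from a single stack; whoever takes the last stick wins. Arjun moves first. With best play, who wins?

Nim-sum: 3 ⊕ 3 ⊕ 1 ⊕ 7 = 6.
The nim-sum is 6 ≠ 0, so this is an N-position: the player to move can win; Arjun has a winning move.

Arjun wins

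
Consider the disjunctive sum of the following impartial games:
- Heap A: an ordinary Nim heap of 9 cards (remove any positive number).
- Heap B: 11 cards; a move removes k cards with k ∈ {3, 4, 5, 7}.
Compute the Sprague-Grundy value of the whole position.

9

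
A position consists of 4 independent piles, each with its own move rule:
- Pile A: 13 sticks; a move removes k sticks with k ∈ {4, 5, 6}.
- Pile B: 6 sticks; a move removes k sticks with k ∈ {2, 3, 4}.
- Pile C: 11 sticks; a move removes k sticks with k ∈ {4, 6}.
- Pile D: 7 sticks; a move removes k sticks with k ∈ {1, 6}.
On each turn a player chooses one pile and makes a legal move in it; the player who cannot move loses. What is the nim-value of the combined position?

0

For pile A, compute g(0), g(1), … with moves {4, 5, 6}:
g(0) = mex{} = 0
g(1) = mex{} = 0
g(2) = mex{} = 0
g(3) = mex{} = 0
g(4) = mex{0} = 1
g(5) = mex{0} = 1
g(6) = mex{0} = 1
g(7) = mex{0} = 1
g(8) = mex{0,1} = 2
g(9) = mex{0,1} = 2
g(10) = mex{1} = 0
g(11) = mex{1} = 0
g(12) = mex{1,2} = 0
g(13) = mex{1,2} = 0
So g(13) = 0.
For pile B, compute g(0), g(1), … with moves {2, 3, 4}:
k:     0  1  2  3  4  5  6
g(k):  0  0  1  1  2  2  0
So g(6) = 0.
Build the Grundy sequence for pile C with g(k) = mex{g(k−s) : s ∈ {4, 6}, s ≤ k}:
k:     0  1  2  3  4  5  6  7  8  9 10 11
g(k):  0  0  0  0  1  1  1  1  2  2  0  0
So g(11) = 0.
Build the Grundy sequence for pile D with g(k) = mex{g(k−s) : s ∈ {1, 6}, s ≤ k}:
g(0) = mex{} = 0
g(1) = mex{0} = 1
g(2) = mex{1} = 0
g(3) = mex{0} = 1
g(4) = mex{1} = 0
g(5) = mex{0} = 1
g(6) = mex{0,1} = 2
g(7) = mex{1,2} = 0
So g(7) = 0.
By the Sprague-Grundy theorem, the Grundy value of a sum of independent games is the XOR of the component values.
Combined value = 0 ⊕ 0 ⊕ 0 ⊕ 0 = 0.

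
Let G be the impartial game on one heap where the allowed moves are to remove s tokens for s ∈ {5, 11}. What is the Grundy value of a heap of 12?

2

Compute g(0), g(1), … for moves {5, 11}:
k:     0  1  2  3  4  5  6  7  8  9 10 11 12
g(k):  0  0  0  0  0  1  1  1  1  1  0  2  2
So g(12) = 2.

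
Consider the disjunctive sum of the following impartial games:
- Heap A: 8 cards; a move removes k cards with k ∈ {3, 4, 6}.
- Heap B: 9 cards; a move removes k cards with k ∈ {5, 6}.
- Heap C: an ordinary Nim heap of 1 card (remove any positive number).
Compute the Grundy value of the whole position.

2

Grundy values for heap A (subtraction set {3, 4, 6}):
g(0) = mex{} = 0
g(1) = mex{} = 0
g(2) = mex{} = 0
g(3) = mex{0} = 1
g(4) = mex{0} = 1
g(5) = mex{0} = 1
g(6) = mex{0,1} = 2
g(7) = mex{0,1} = 2
g(8) = mex{0,1} = 2
So g(8) = 2.
Grundy values for heap B (subtraction set {5, 6}):
k:     0  1  2  3  4  5  6  7  8  9
g(k):  0  0  0  0  0  1  1  1  1  1
So g(9) = 1.
Heap C is a plain Nim heap of size 1, so its Grundy value is 1.
By the Sprague-Grundy theorem, the Grundy value of a sum of independent games is the XOR of the component values.
Combined value = 2 ⊕ 1 ⊕ 1 = 2.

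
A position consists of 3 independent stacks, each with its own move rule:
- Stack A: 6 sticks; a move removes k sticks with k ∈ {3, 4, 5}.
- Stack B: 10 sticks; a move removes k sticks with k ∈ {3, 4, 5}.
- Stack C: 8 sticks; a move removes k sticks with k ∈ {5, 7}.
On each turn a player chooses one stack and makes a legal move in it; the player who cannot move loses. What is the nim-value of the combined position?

3

Build the Grundy sequence for stack A with g(k) = mex{g(k−s) : s ∈ {3, 4, 5}, s ≤ k}:
k:     0  1  2  3  4  5  6
g(k):  0  0  0  1  1  1  2
So g(6) = 2.
For stack B, compute g(0), g(1), … with moves {3, 4, 5}:
g(0) = mex{} = 0
g(1) = mex{} = 0
g(2) = mex{} = 0
g(3) = mex{0} = 1
g(4) = mex{0} = 1
g(5) = mex{0} = 1
g(6) = mex{0,1} = 2
g(7) = mex{0,1} = 2
g(8) = mex{1} = 0
g(9) = mex{1,2} = 0
g(10) = mex{1,2} = 0
So g(10) = 0.
Build the Grundy sequence for stack C with g(k) = mex{g(k−s) : s ∈ {5, 7}, s ≤ k}:
g(0) = mex{} = 0
g(1) = mex{} = 0
g(2) = mex{} = 0
g(3) = mex{} = 0
g(4) = mex{} = 0
g(5) = mex{0} = 1
g(6) = mex{0} = 1
g(7) = mex{0} = 1
g(8) = mex{0} = 1
So g(8) = 1.
The value of a disjunctive sum is the nim-sum of the parts.
Combined value = 2 XOR 0 XOR 1 = 3.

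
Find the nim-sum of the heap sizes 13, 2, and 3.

12

Write each in binary and XOR column by column:
  1101  (13)
  0010  (2)
  0011  (3)
  ----
  1100  (12)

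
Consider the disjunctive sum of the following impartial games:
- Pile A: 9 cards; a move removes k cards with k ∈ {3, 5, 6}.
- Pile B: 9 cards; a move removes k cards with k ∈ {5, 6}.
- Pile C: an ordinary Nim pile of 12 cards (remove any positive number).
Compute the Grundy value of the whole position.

13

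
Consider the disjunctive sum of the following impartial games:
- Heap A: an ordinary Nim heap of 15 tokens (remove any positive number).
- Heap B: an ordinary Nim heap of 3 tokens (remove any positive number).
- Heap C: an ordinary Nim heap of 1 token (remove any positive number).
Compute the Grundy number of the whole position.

13

Heap A is a plain Nim heap of size 15, so its Grundy value is 15.
Heap B is a plain Nim heap of size 3, so its Grundy value is 3.
Heap C is a plain Nim heap of size 1, so its Grundy value is 1.
The value of a disjunctive sum is the nim-sum of the parts.
Combined value = 15 XOR 3 XOR 1 = 13.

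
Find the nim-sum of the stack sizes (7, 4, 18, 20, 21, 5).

21

Compute the nim-sum pairwise:
7 ⊕ 4 = 3
3 ⊕ 18 = 17
17 ⊕ 20 = 5
5 ⊕ 21 = 16
16 ⊕ 5 = 21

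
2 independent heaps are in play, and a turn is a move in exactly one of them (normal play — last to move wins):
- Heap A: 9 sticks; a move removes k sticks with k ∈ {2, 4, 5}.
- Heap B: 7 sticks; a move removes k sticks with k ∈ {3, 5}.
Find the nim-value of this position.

3

Build the Grundy sequence for heap A with g(k) = mex{g(k−s) : s ∈ {2, 4, 5}, s ≤ k}:
k:     0  1  2  3  4  5  6  7  8  9
g(k):  0  0  1  1  2  2  3  0  0  1
So g(9) = 1.
For heap B, compute g(0), g(1), … with moves {3, 5}:
g(0) = mex{} = 0
g(1) = mex{} = 0
g(2) = mex{} = 0
g(3) = mex{0} = 1
g(4) = mex{0} = 1
g(5) = mex{0} = 1
g(6) = mex{0,1} = 2
g(7) = mex{0,1} = 2
So g(7) = 2.
The value of a disjunctive sum is the nim-sum of the parts.
Combined value = 1 XOR 2 = 3.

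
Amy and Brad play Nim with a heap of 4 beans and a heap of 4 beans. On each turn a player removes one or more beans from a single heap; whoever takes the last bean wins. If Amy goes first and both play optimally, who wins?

Compute the nim-sum pairwise:
4 XOR 4 = 0
The nim-sum is 0, so this is a P-position: the player to move is in a losing position under optimal play; Amy is about to move from it and so loses — Brad wins.

Brad wins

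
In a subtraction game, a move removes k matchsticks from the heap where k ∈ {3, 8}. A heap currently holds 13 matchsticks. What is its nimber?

0

Build the Grundy sequence with g(k) = mex{g(k−s) : s ∈ {3, 8}, s ≤ k}:
g(0) = mex{} = 0
g(1) = mex{} = 0
g(2) = mex{} = 0
g(3) = mex{0} = 1
g(4) = mex{0} = 1
g(5) = mex{0} = 1
g(6) = mex{1} = 0
g(7) = mex{1} = 0
g(8) = mex{0,1} = 2
g(9) = mex{0} = 1
g(10) = mex{0} = 1
g(11) = mex{1,2} = 0
g(12) = mex{1} = 0
g(13) = mex{1} = 0
So g(13) = 0.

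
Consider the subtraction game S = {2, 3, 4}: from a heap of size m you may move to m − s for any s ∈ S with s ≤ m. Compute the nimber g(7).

0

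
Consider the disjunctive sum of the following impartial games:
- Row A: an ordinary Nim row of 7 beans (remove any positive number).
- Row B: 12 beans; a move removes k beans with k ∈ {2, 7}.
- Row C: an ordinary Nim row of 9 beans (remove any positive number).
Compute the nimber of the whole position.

Row A is a plain Nim row of size 7, so its Grundy value is 7.
Build the Grundy sequence for row B with g(k) = mex{g(k−s) : s ∈ {2, 7}, s ≤ k}:
k:     0  1  2  3  4  5  6  7  8  9 10 11 12
g(k):  0  0  1  1  0  0  1  1  2  0  0  1  1
So g(12) = 1.
Row C is a plain Nim row of size 9, so its Grundy value is 9.
The value of a disjunctive sum is the nim-sum of the parts.
Combined value = 7 XOR 1 XOR 9 = 15.

15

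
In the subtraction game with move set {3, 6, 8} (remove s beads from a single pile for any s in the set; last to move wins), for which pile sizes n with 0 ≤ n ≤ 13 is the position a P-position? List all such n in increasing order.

0, 1, 2, 11, 12, 13

Compute g(0), g(1), … for moves {3, 6, 8}:
g(0) = mex{} = 0
g(1) = mex{} = 0
g(2) = mex{} = 0
g(3) = mex{0} = 1
g(4) = mex{0} = 1
g(5) = mex{0} = 1
g(6) = mex{0,1} = 2
g(7) = mex{0,1} = 2
g(8) = mex{0,1} = 2
g(9) = mex{0,1,2} = 3
g(10) = mex{0,1,2} = 3
g(11) = mex{1,2} = 0
g(12) = mex{1,2,3} = 0
g(13) = mex{1,2,3} = 0
The P-positions (g = 0) in 0..13 are 0, 1, 2, 11, 12, 13.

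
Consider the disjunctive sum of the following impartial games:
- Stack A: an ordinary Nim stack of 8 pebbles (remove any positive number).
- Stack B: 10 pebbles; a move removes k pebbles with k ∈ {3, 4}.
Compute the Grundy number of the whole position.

Stack A is a plain Nim stack of size 8, so its Grundy value is 8.
Build the Grundy sequence for stack B with g(k) = mex{g(k−s) : s ∈ {3, 4}, s ≤ k}:
g(0) = mex{} = 0
g(1) = mex{} = 0
g(2) = mex{} = 0
g(3) = mex{0} = 1
g(4) = mex{0} = 1
g(5) = mex{0} = 1
g(6) = mex{0,1} = 2
g(7) = mex{1} = 0
g(8) = mex{1} = 0
g(9) = mex{1,2} = 0
g(10) = mex{0,2} = 1
So g(10) = 1.
By the Sprague-Grundy theorem, the Grundy value of a sum of independent games is the XOR of the component values.
Combined value = 8 ⊕ 1 = 9.

9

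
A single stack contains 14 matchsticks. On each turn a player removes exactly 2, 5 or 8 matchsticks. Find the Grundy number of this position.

0

Grundy values for subtraction set {2, 5, 8}:
g(0) = mex{} = 0
g(1) = mex{} = 0
g(2) = mex{0} = 1
g(3) = mex{0} = 1
g(4) = mex{1} = 0
g(5) = mex{0,1} = 2
g(6) = mex{0} = 1
g(7) = mex{1,2} = 0
g(8) = mex{0,1} = 2
g(9) = mex{0} = 1
g(10) = mex{1,2} = 0
g(11) = mex{1} = 0
g(12) = mex{0} = 1
g(13) = mex{0,2} = 1
g(14) = mex{1} = 0
So g(14) = 0.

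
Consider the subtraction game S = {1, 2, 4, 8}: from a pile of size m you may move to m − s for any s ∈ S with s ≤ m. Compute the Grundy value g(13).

Compute g(0), g(1), … for moves {1, 2, 4, 8}:
k:     0  1  2  3  4  5  6  7  8  9 10 11 12 13
g(k):  0  1  2  0  1  2  0  1  2  0  1  2  0  1
So g(13) = 1.

1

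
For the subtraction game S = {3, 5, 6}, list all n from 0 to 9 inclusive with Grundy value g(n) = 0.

Build the Grundy sequence with g(k) = mex{g(k−s) : s ∈ {3, 5, 6}, s ≤ k}:
k:     0  1  2  3  4  5  6  7  8  9
g(k):  0  0  0  1  1  1  2  2  2  0
The P-positions (g = 0) in 0..9 are 0, 1, 2, 9.

0, 1, 2, 9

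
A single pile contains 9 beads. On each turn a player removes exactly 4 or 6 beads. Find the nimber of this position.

Build the Grundy sequence with g(k) = mex{g(k−s) : s ∈ {4, 6}, s ≤ k}:
k:     0  1  2  3  4  5  6  7  8  9
g(k):  0  0  0  0  1  1  1  1  2  2
So g(9) = 2.

2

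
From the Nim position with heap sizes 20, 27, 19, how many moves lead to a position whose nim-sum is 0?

3

Nim-sum: 20 XOR 27 XOR 19 = 28.
The overall nim-sum is X = 28. A heap of size p has a winning move iff p XOR X < p (reduce it to p XOR X).
  20: 20 XOR 28 = 8 < 20 — winning move (to 8).
  27: 27 XOR 28 = 7 < 27 — winning move (to 7).
  19: 19 XOR 28 = 15 < 19 — winning move (to 15).
That gives 3 winning moves.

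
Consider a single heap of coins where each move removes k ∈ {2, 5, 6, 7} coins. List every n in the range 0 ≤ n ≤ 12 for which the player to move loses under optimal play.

0, 1, 4, 12

Build the Grundy sequence with g(k) = mex{g(k−s) : s ∈ {2, 5, 6, 7}, s ≤ k}:
k:     0  1  2  3  4  5  6  7  8  9 10 11 12
g(k):  0  0  1  1  0  2  1  3  2  2  3  3  0
The P-positions (g = 0) in 0..12 are 0, 1, 4, 12.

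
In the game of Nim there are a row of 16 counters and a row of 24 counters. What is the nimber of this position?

8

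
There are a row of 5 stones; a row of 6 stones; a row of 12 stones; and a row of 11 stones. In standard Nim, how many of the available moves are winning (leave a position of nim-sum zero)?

Compute the nim-sum pairwise:
5 ⊕ 6 = 3
3 ⊕ 12 = 15
15 ⊕ 11 = 4
The overall nim-sum is X = 4. A row of size p has a winning move iff p XOR X < p (reduce it to p XOR X).
  5: 5 XOR 4 = 1 < 5 — winning move (to 1).
  6: 6 XOR 4 = 2 < 6 — winning move (to 2).
  12: 12 XOR 4 = 8 < 12 — winning move (to 8).
  11: 11 XOR 4 = 15 ≥ 11 — no move.
That gives 3 winning moves.

3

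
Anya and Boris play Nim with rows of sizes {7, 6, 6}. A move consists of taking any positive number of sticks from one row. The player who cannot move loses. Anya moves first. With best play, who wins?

Compute the nim-sum pairwise:
7 ⊕ 6 = 1
1 ⊕ 6 = 7
The nim-sum is 7 ≠ 0, so this is an N-position: the player to move can win; Anya has a winning move.

Anya wins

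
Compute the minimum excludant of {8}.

0 is not in the set, so the mex is 0.

0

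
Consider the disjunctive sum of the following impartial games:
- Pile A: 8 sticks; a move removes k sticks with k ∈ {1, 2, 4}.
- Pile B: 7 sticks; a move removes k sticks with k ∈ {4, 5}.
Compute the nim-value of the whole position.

Build the Grundy sequence for pile A with g(k) = mex{g(k−s) : s ∈ {1, 2, 4}, s ≤ k}:
g(0) = mex{} = 0
g(1) = mex{0} = 1
g(2) = mex{0,1} = 2
g(3) = mex{1,2} = 0
g(4) = mex{0,2} = 1
g(5) = mex{0,1} = 2
g(6) = mex{1,2} = 0
g(7) = mex{0,2} = 1
g(8) = mex{0,1} = 2
So g(8) = 2.
For pile B, compute g(0), g(1), … with moves {4, 5}:
k:     0  1  2  3  4  5  6  7
g(k):  0  0  0  0  1  1  1  1
So g(7) = 1.
By the Sprague-Grundy theorem, the Grundy value of a sum of independent games is the XOR of the component values.
Combined value = 2 XOR 1 = 3.

3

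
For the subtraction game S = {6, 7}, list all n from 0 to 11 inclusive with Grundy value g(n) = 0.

0, 1, 2, 3, 4, 5

Compute g(0), g(1), … for moves {6, 7}:
g(0) = mex{} = 0
g(1) = mex{} = 0
g(2) = mex{} = 0
g(3) = mex{} = 0
g(4) = mex{} = 0
g(5) = mex{} = 0
g(6) = mex{0} = 1
g(7) = mex{0} = 1
g(8) = mex{0} = 1
g(9) = mex{0} = 1
g(10) = mex{0} = 1
g(11) = mex{0} = 1
The P-positions (g = 0) in 0..11 are 0, 1, 2, 3, 4, 5.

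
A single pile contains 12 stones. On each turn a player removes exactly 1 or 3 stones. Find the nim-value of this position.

Build the Grundy sequence with g(k) = mex{g(k−s) : s ∈ {1, 3}, s ≤ k}:
k:     0  1  2  3  4  5  6  7  8  9 10 11 12
g(k):  0  1  0  1  0  1  0  1  0  1  0  1  0
So g(12) = 0.

0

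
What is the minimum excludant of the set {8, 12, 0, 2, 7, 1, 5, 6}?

The values 0, 1, 2 are all present; 3 is the first non-negative integer missing from the set.

3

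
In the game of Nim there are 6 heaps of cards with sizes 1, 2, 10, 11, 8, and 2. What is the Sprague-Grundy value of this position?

Compute the nim-sum pairwise:
1 ⊕ 2 = 3
3 ⊕ 10 = 9
9 ⊕ 11 = 2
2 ⊕ 8 = 10
10 ⊕ 2 = 8

8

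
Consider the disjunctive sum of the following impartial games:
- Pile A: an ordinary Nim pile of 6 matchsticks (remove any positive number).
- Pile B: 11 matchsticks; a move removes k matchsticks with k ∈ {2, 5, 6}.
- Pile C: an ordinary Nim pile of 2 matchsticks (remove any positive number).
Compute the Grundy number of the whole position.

4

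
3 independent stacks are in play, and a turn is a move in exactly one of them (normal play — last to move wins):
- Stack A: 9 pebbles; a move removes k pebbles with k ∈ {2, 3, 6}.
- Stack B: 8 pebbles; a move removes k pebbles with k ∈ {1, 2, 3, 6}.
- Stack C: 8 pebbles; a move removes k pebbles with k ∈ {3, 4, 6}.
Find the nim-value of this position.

2

Grundy values for stack A (subtraction set {2, 3, 6}):
g(0) = mex{} = 0
g(1) = mex{} = 0
g(2) = mex{0} = 1
g(3) = mex{0} = 1
g(4) = mex{0,1} = 2
g(5) = mex{1} = 0
g(6) = mex{0,1,2} = 3
g(7) = mex{0,2} = 1
g(8) = mex{0,1,3} = 2
g(9) = mex{1,3} = 0
So g(9) = 0.
Build the Grundy sequence for stack B with g(k) = mex{g(k−s) : s ∈ {1, 2, 3, 6}, s ≤ k}:
k:     0  1  2  3  4  5  6  7  8
g(k):  0  1  2  3  0  1  2  3  0
So g(8) = 0.
For stack C, compute g(0), g(1), … with moves {3, 4, 6}:
g(0) = mex{} = 0
g(1) = mex{} = 0
g(2) = mex{} = 0
g(3) = mex{0} = 1
g(4) = mex{0} = 1
g(5) = mex{0} = 1
g(6) = mex{0,1} = 2
g(7) = mex{0,1} = 2
g(8) = mex{0,1} = 2
So g(8) = 2.
The value of a disjunctive sum is the nim-sum of the parts.
Combined value = 0 XOR 0 XOR 2 = 2.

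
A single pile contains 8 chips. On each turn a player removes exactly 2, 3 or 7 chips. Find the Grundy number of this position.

1

Grundy values for subtraction set {2, 3, 7}:
g(0) = mex{} = 0
g(1) = mex{} = 0
g(2) = mex{0} = 1
g(3) = mex{0} = 1
g(4) = mex{0,1} = 2
g(5) = mex{1} = 0
g(6) = mex{1,2} = 0
g(7) = mex{0,2} = 1
g(8) = mex{0} = 1
So g(8) = 1.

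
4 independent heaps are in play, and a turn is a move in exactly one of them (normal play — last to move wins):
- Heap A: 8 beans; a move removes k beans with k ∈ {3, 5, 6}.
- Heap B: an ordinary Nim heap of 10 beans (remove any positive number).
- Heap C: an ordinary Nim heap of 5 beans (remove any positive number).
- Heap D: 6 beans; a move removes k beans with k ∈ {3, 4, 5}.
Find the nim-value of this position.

15

Grundy values for heap A (subtraction set {3, 5, 6}):
g(0) = mex{} = 0
g(1) = mex{} = 0
g(2) = mex{} = 0
g(3) = mex{0} = 1
g(4) = mex{0} = 1
g(5) = mex{0} = 1
g(6) = mex{0,1} = 2
g(7) = mex{0,1} = 2
g(8) = mex{0,1} = 2
So g(8) = 2.
Heap B is a plain Nim heap of size 10, so its Grundy value is 10.
Heap C is a plain Nim heap of size 5, so its Grundy value is 5.
For heap D, compute g(0), g(1), … with moves {3, 4, 5}:
g(0) = mex{} = 0
g(1) = mex{} = 0
g(2) = mex{} = 0
g(3) = mex{0} = 1
g(4) = mex{0} = 1
g(5) = mex{0} = 1
g(6) = mex{0,1} = 2
So g(6) = 2.
The value of a disjunctive sum is the nim-sum of the parts.
Combined value = 2 XOR 10 XOR 5 XOR 2 = 15.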